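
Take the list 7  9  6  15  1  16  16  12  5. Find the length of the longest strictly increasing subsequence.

Let dp[i] be the length of the longest such subsequence ending at index i:
i:      1  2  3  4  5  6  7  8  9
a[i]:   7  9  6 15  1 16 16 12  5
dp:     1  2  1  3  1  4  4  3  2
Maximum dp value is 4.

4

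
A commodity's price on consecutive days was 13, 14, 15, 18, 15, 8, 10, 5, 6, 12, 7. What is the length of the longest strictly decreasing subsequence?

4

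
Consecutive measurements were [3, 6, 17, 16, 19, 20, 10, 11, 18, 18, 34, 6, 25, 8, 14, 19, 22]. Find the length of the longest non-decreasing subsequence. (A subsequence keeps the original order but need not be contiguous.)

Let dp[i] be the length of the longest such subsequence ending at index i:
i:      1  2  3  4  5  6  7  8  9 10 11 12 13 14 15 16 17
a[i]:   3  6 17 16 19 20 10 11 18 18 34  6 25  8 14 19 22
dp:     1  2  3  3  4  5  3  4  5  6  7  3  7  4  5  7  8
Maximum dp value is 8.

8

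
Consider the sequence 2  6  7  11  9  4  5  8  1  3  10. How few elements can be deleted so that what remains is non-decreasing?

Fewest deletions = n − (longest non-decreasing subsequence).
Patience tails:
2 → extends → [2]
6 → extends → [2, 6]
7 → extends → [2, 6, 7]
11 → extends → [2, 6, 7, 11]
9 → replaces 11 → [2, 6, 7, 9]
4 → replaces 6 → [2, 4, 7, 9]
5 → replaces 7 → [2, 4, 5, 9]
8 → replaces 9 → [2, 4, 5, 8]
1 → replaces 2 → [1, 4, 5, 8]
3 → replaces 4 → [1, 3, 5, 8]
10 → extends → [1, 3, 5, 8, 10]
Longest non-decreasing subsequence has length 5, so deletions = 11 − 5 = 6.

6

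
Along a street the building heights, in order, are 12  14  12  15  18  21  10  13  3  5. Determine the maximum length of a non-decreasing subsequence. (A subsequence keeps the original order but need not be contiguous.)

5

Let dp[i] be the length of the longest such subsequence ending at index i:
i:      1  2  3  4  5  6  7  8  9 10
a[i]:  12 14 12 15 18 21 10 13  3  5
dp:     1  2  2  3  4  5  1  3  1  2
Maximum dp value is 5.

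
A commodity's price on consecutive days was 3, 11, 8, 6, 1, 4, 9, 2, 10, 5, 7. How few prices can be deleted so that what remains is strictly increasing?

7

Fewest deletions = n − (longest strictly increasing subsequence).
i:      1  2  3  4  5  6  7  8  9 10 11
a[i]:   3 11  8  6  1  4  9  2 10  5  7
dp:     1  2  2  2  1  2  3  2  4  3  4
max dp = 4, so deletions = 11 − 4 = 7.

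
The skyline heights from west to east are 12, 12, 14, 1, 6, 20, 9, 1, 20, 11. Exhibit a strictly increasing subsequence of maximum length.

1, 6, 9, 20

Patience tails give the LIS length; then backtrack through the dp parents:
12 → extends → [12]
12 → already a tail → [12]
14 → extends → [12, 14]
1 → replaces 12 → [1, 14]
6 → replaces 14 → [1, 6]
20 → extends → [1, 6, 20]
9 → replaces 20 → [1, 6, 9]
1 → already a tail → [1, 6, 9]
20 → extends → [1, 6, 9, 20]
11 → replaces 20 → [1, 6, 9, 11]
Length 4; one witness is 1, 6, 9, 20.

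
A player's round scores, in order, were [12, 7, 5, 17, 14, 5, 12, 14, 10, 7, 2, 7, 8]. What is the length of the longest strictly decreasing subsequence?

6

Negate each value so 'decreasing' becomes 'increasing', then run patience tails on the negated sequence:
-12 → extends → [-12]
-7 → extends → [-12, -7]
-5 → extends → [-12, -7, -5]
-17 → replaces -12 → [-17, -7, -5]
-14 → replaces -7 → [-17, -14, -5]
-5 → already a tail → [-17, -14, -5]
-12 → replaces -5 → [-17, -14, -12]
-14 → already a tail → [-17, -14, -12]
-10 → extends → [-17, -14, -12, -10]
-7 → extends → [-17, -14, -12, -10, -7]
-2 → extends → [-17, -14, -12, -10, -7, -2]
-7 → already a tail → [-17, -14, -12, -10, -7, -2]
-8 → replaces -7 → [-17, -14, -12, -10, -8, -2]
Six tails, so the longest strictly decreasing subsequence of the original has length 6.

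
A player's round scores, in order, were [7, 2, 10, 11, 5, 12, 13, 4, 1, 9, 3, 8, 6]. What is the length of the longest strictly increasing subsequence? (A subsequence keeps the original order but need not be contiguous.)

5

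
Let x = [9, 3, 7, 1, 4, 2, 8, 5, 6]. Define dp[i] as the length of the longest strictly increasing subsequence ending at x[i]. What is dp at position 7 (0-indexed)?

dp[i] = 1 + max{dp[j] : j<i, x[j]<x[i]} (or 1 if no such j):
i:     0 1 2 3 4 5 6 7 8
x[i]:  9 3 7 1 4 2 8 5 6
dp:    1 1 2 1 2 2 3 3 4
At index 7 the value is 3.

3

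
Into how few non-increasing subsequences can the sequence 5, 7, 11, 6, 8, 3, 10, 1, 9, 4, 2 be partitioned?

4

The minimum number of non-increasing subsequences covering a sequence equals the length of its longest strictly increasing subsequence.
LIS length is 4 (e.g. 5, 7, 8, 10), so 4 piles are needed.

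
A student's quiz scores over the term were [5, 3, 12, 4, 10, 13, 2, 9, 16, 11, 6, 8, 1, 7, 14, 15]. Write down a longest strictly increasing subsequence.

Patience tails give the LIS length; then backtrack through the dp parents:
5 → extends → [5]
3 → replaces 5 → [3]
12 → extends → [3, 12]
4 → replaces 12 → [3, 4]
10 → extends → [3, 4, 10]
13 → extends → [3, 4, 10, 13]
2 → replaces 3 → [2, 4, 10, 13]
9 → replaces 10 → [2, 4, 9, 13]
16 → extends → [2, 4, 9, 13, 16]
11 → replaces 13 → [2, 4, 9, 11, 16]
6 → replaces 9 → [2, 4, 6, 11, 16]
8 → replaces 11 → [2, 4, 6, 8, 16]
1 → replaces 2 → [1, 4, 6, 8, 16]
7 → replaces 8 → [1, 4, 6, 7, 16]
14 → replaces 16 → [1, 4, 6, 7, 14]
15 → extends → [1, 4, 6, 7, 14, 15]
Length 6; one witness is 3, 4, 10, 13, 14, 15.

3, 4, 10, 13, 14, 15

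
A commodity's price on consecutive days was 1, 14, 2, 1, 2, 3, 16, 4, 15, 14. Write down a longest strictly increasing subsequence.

Patience tails give the LIS length; then backtrack through the dp parents:
1 → extends → [1]
14 → extends → [1, 14]
2 → replaces 14 → [1, 2]
1 → already a tail → [1, 2]
2 → already a tail → [1, 2]
3 → extends → [1, 2, 3]
16 → extends → [1, 2, 3, 16]
4 → replaces 16 → [1, 2, 3, 4]
15 → extends → [1, 2, 3, 4, 15]
14 → replaces 15 → [1, 2, 3, 4, 14]
Length 5; one witness is 1, 2, 3, 4, 15.

1, 2, 3, 4, 15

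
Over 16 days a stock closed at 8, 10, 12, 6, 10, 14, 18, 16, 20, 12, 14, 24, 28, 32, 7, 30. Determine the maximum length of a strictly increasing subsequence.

9

Let dp[i] be the length of the longest such subsequence ending at index i:
i:      1  2  3  4  5  6  7  8  9 10 11 12 13 14 15 16
a[i]:   8 10 12  6 10 14 18 16 20 12 14 24 28 32  7 30
dp:     1  2  3  1  2  4  5  5  6  3  4  7  8  9  2  9
Maximum dp value is 9.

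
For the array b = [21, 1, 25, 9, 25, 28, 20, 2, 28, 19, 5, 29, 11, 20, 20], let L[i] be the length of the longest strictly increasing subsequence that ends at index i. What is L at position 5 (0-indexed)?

dp[i] = 1 + max{dp[j] : j<i, b[j]<b[i]} (or 1 if no such j):
i:      0  1  2  3  4  5  6  7  8  9 10 11 12 13 14
b[i]:  21  1 25  9 25 28 20  2 28 19  5 29 11 20 20
dp:     1  1  2  2  3  4  3  2  4  3  3  5  4  5  5
At index 5 the value is 4.

4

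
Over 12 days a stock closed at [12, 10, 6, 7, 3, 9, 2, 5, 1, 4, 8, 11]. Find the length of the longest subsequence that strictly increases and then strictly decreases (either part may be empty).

inc[i] = longest strictly increasing subsequence ending at i; dec[i] = longest strictly decreasing subsequence starting at i:
i:      1  2  3  4  5  6  7  8  9 10 11 12
a[i]:  12 10  6  7  3  9  2  5  1  4  8 11
inc:    1  1  1  2  1  3  1  2  1  2  3  4
dec:    6  5  4  4  3  3  2  2  1  1  1  1
Best peak at i=1 (value 12): inc=1, dec=6, length 1+6−1 = 6.

6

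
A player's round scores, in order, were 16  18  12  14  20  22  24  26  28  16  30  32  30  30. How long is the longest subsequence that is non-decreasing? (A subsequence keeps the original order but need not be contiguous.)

Let dp[i] be the length of the longest such subsequence ending at index i:
i:      1  2  3  4  5  6  7  8  9 10 11 12 13 14
a[i]:  16 18 12 14 20 22 24 26 28 16 30 32 30 30
dp:     1  2  1  2  3  4  5  6  7  3  8  9  9 10
Maximum dp value is 10.

10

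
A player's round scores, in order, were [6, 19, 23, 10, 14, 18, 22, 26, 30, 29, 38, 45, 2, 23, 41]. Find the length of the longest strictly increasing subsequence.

9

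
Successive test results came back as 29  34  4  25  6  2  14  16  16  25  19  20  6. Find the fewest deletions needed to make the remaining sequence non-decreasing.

Fewest deletions = n − (longest non-decreasing subsequence).
Patience tails:
29 → extends → [29]
34 → extends → [29, 34]
4 → replaces 29 → [4, 34]
25 → replaces 34 → [4, 25]
6 → replaces 25 → [4, 6]
2 → replaces 4 → [2, 6]
14 → extends → [2, 6, 14]
16 → extends → [2, 6, 14, 16]
16 → extends → [2, 6, 14, 16, 16]
25 → extends → [2, 6, 14, 16, 16, 25]
19 → replaces 25 → [2, 6, 14, 16, 16, 19]
20 → extends → [2, 6, 14, 16, 16, 19, 20]
6 → replaces 14 → [2, 6, 6, 16, 16, 19, 20]
Longest non-decreasing subsequence has length 7, so deletions = 13 − 7 = 6.

6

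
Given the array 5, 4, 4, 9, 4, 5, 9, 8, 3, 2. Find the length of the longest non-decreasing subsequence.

5

Track the smallest tail for each achievable length (allowing ties):
5 → extends → [5]
4 → replaces 5 → [4]
4 → extends → [4, 4]
9 → extends → [4, 4, 9]
4 → replaces 9 → [4, 4, 4]
5 → extends → [4, 4, 4, 5]
9 → extends → [4, 4, 4, 5, 9]
8 → replaces 9 → [4, 4, 4, 5, 8]
3 → replaces 4 → [3, 4, 4, 5, 8]
2 → replaces 3 → [2, 4, 4, 5, 8]
Five tails, so the longest non-decreasing subsequence has length 5 (e.g. 4, 4, 4, 5, 9).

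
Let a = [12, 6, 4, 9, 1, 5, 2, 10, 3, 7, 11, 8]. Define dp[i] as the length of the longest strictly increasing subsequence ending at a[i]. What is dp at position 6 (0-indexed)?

2

dp[i] = 1 + max{dp[j] : j<i, a[j]<a[i]} (or 1 if no such j):
i:      0  1  2  3  4  5  6  7  8  9 10 11
a[i]:  12  6  4  9  1  5  2 10  3  7 11  8
dp:     1  1  1  2  1  2  2  3  3  4  5  5
At index 6 the value is 2.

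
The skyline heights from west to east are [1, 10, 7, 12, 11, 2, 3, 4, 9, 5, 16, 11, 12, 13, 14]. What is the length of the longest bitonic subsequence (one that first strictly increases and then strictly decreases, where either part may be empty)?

inc[i] = longest strictly increasing subsequence ending at i; dec[i] = longest strictly decreasing subsequence starting at i:
i:      1  2  3  4  5  6  7  8  9 10 11 12 13 14 15
a[i]:   1 10  7 12 11  2  3  4  9  5 16 11 12 13 14
inc:    1  2  2  3  3  2  3  4  5  5  6  6  7  8  9
dec:    1  3  2  4  3  1  1  1  2  1  2  1  1  1  1
Best peak at i=15 (value 14): inc=9, dec=1, length 9+1−1 = 9.

9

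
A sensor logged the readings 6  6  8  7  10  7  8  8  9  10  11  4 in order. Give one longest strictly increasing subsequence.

Patience tails give the LIS length; then backtrack through the dp parents:
6 → extends → [6]
6 → already a tail → [6]
8 → extends → [6, 8]
7 → replaces 8 → [6, 7]
10 → extends → [6, 7, 10]
7 → already a tail → [6, 7, 10]
8 → replaces 10 → [6, 7, 8]
8 → already a tail → [6, 7, 8]
9 → extends → [6, 7, 8, 9]
10 → extends → [6, 7, 8, 9, 10]
11 → extends → [6, 7, 8, 9, 10, 11]
4 → replaces 6 → [4, 7, 8, 9, 10, 11]
Length 6; one witness is 6, 7, 8, 9, 10, 11.

6, 7, 8, 9, 10, 11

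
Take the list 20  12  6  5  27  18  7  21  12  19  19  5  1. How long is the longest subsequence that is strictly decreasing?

5

Let dp[i] be the longest strictly decreasing subsequence ending at i:
i:      1  2  3  4  5  6  7  8  9 10 11 12 13
a[i]:  20 12  6  5 27 18  7 21 12 19 19  5  1
dp:     1  2  3  4  1  2  3  2  3  3  3  4  5
Maximum is 5.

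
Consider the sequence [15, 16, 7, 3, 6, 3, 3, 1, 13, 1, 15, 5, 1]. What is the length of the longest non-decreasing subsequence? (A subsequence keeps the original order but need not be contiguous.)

5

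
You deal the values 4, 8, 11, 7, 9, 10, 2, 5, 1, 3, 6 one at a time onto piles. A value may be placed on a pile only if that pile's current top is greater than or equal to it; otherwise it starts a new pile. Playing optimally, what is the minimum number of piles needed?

4

Place each on the leftmost legal pile:
4 → new pile 1 (tops now [4])
8 → new pile 2 (tops now [4, 8])
11 → new pile 3 (tops now [4, 8, 11])
7 → pile 2 (tops now [4, 7, 11])
9 → pile 3 (tops now [4, 7, 9])
10 → new pile 4 (tops now [4, 7, 9, 10])
2 → pile 1 (tops now [2, 7, 9, 10])
5 → pile 2 (tops now [2, 5, 9, 10])
1 → pile 1 (tops now [1, 5, 9, 10])
3 → pile 2 (tops now [1, 3, 9, 10])
6 → pile 3 (tops now [1, 3, 6, 10])
Four piles.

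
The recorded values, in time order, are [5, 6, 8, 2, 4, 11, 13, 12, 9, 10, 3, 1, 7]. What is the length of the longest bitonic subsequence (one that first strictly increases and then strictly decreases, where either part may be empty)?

inc[i] = longest strictly increasing subsequence ending at i; dec[i] = longest strictly decreasing subsequence starting at i:
i:      1  2  3  4  5  6  7  8  9 10 11 12 13
a[i]:   5  6  8  2  4 11 13 12  9 10  3  1  7
inc:    1  2  3  1  2  4  5  5  4  5  2  1  3
dec:    4  4  4  2  3  4  5  4  3  3  2  1  1
Best peak at i=7 (value 13): inc=5, dec=5, length 5+5−1 = 9.

9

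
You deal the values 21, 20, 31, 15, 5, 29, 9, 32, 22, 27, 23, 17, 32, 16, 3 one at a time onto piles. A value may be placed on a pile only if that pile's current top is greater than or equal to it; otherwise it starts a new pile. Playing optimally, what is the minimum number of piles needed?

5

The minimum number of non-increasing subsequences covering a sequence equals the length of its longest strictly increasing subsequence.
LIS length is 5 (e.g. 5, 9, 22, 27, 32), so 5 piles are needed.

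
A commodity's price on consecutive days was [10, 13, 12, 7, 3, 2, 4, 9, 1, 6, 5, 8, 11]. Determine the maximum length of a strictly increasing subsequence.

5

Track the smallest tail for each achievable length (strict):
10 → extends → [10]
13 → extends → [10, 13]
12 → replaces 13 → [10, 12]
7 → replaces 10 → [7, 12]
3 → replaces 7 → [3, 12]
2 → replaces 3 → [2, 12]
4 → replaces 12 → [2, 4]
9 → extends → [2, 4, 9]
1 → replaces 2 → [1, 4, 9]
6 → replaces 9 → [1, 4, 6]
5 → replaces 6 → [1, 4, 5]
8 → extends → [1, 4, 5, 8]
11 → extends → [1, 4, 5, 8, 11]
Five tails, so the longest strictly increasing subsequence has length 5 (e.g. 3, 4, 6, 8, 11).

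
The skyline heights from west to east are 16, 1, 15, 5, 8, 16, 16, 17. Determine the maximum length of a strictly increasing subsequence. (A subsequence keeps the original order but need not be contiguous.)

5

Let dp[i] be the length of the longest such subsequence ending at index i:
i:      1  2  3  4  5  6  7  8
a[i]:  16  1 15  5  8 16 16 17
dp:     1  1  2  2  3  4  4  5
Maximum dp value is 5.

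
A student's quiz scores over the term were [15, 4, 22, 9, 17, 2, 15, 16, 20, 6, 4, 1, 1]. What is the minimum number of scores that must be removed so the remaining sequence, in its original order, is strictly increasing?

8

Fewest deletions = n − (longest strictly increasing subsequence).
Patience tails:
15 → extends → [15]
4 → replaces 15 → [4]
22 → extends → [4, 22]
9 → replaces 22 → [4, 9]
17 → extends → [4, 9, 17]
2 → replaces 4 → [2, 9, 17]
15 → replaces 17 → [2, 9, 15]
16 → extends → [2, 9, 15, 16]
20 → extends → [2, 9, 15, 16, 20]
6 → replaces 9 → [2, 6, 15, 16, 20]
4 → replaces 6 → [2, 4, 15, 16, 20]
1 → replaces 2 → [1, 4, 15, 16, 20]
1 → already a tail → [1, 4, 15, 16, 20]
Longest strictly increasing subsequence has length 5, so deletions = 13 − 5 = 8.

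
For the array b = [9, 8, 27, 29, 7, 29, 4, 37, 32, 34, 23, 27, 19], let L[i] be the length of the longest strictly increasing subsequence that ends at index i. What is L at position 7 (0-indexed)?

dp[i] = 1 + max{dp[j] : j<i, b[j]<b[i]} (or 1 if no such j):
i:      0  1  2  3  4  5  6  7  8  9 10 11 12
b[i]:   9  8 27 29  7 29  4 37 32 34 23 27 19
dp:     1  1  2  3  1  3  1  4  4  5  2  3  2
At index 7 the value is 4.

4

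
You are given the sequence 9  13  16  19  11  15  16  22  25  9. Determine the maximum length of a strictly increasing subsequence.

Track the smallest tail for each achievable length (strict):
9 → extends → [9]
13 → extends → [9, 13]
16 → extends → [9, 13, 16]
19 → extends → [9, 13, 16, 19]
11 → replaces 13 → [9, 11, 16, 19]
15 → replaces 16 → [9, 11, 15, 19]
16 → replaces 19 → [9, 11, 15, 16]
22 → extends → [9, 11, 15, 16, 22]
25 → extends → [9, 11, 15, 16, 22, 25]
9 → already a tail → [9, 11, 15, 16, 22, 25]
Six tails, so the longest strictly increasing subsequence has length 6 (e.g. 9, 13, 16, 19, 22, 25).

6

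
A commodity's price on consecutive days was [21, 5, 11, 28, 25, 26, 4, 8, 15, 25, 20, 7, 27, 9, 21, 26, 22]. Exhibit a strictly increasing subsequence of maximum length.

Patience tails give the LIS length; then backtrack through the dp parents:
21 → extends → [21]
5 → replaces 21 → [5]
11 → extends → [5, 11]
28 → extends → [5, 11, 28]
25 → replaces 28 → [5, 11, 25]
26 → extends → [5, 11, 25, 26]
4 → replaces 5 → [4, 11, 25, 26]
8 → replaces 11 → [4, 8, 25, 26]
15 → replaces 25 → [4, 8, 15, 26]
25 → replaces 26 → [4, 8, 15, 25]
20 → replaces 25 → [4, 8, 15, 20]
7 → replaces 8 → [4, 7, 15, 20]
27 → extends → [4, 7, 15, 20, 27]
9 → replaces 15 → [4, 7, 9, 20, 27]
21 → replaces 27 → [4, 7, 9, 20, 21]
26 → extends → [4, 7, 9, 20, 21, 26]
22 → replaces 26 → [4, 7, 9, 20, 21, 22]
Length 6; one witness is 5, 11, 15, 20, 21, 26.

5, 11, 15, 20, 21, 26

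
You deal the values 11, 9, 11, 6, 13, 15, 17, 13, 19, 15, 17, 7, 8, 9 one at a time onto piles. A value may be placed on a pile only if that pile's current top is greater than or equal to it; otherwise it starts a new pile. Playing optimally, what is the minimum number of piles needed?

6

Place each on the leftmost legal pile:
11 → new pile 1 (tops now [11])
9 → pile 1 (tops now [9])
11 → new pile 2 (tops now [9, 11])
6 → pile 1 (tops now [6, 11])
13 → new pile 3 (tops now [6, 11, 13])
15 → new pile 4 (tops now [6, 11, 13, 15])
17 → new pile 5 (tops now [6, 11, 13, 15, 17])
13 → pile 3 (tops now [6, 11, 13, 15, 17])
19 → new pile 6 (tops now [6, 11, 13, 15, 17, 19])
15 → pile 4 (tops now [6, 11, 13, 15, 17, 19])
17 → pile 5 (tops now [6, 11, 13, 15, 17, 19])
7 → pile 2 (tops now [6, 7, 13, 15, 17, 19])
8 → pile 3 (tops now [6, 7, 8, 15, 17, 19])
9 → pile 4 (tops now [6, 7, 8, 9, 17, 19])
Six piles.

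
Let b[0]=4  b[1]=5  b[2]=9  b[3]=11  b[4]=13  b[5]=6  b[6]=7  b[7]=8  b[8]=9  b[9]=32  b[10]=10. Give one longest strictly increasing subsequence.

Patience tails give the LIS length; then backtrack through the dp parents:
4 → extends → [4]
5 → extends → [4, 5]
9 → extends → [4, 5, 9]
11 → extends → [4, 5, 9, 11]
13 → extends → [4, 5, 9, 11, 13]
6 → replaces 9 → [4, 5, 6, 11, 13]
7 → replaces 11 → [4, 5, 6, 7, 13]
8 → replaces 13 → [4, 5, 6, 7, 8]
9 → extends → [4, 5, 6, 7, 8, 9]
32 → extends → [4, 5, 6, 7, 8, 9, 32]
10 → replaces 32 → [4, 5, 6, 7, 8, 9, 10]
Length 7; one witness is 4, 5, 6, 7, 8, 9, 32.

4, 5, 6, 7, 8, 9, 32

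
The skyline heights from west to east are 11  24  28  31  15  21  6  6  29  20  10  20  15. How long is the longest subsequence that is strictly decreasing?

4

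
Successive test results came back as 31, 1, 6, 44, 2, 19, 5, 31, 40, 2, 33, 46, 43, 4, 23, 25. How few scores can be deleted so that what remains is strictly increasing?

Fewest deletions = n − (longest strictly increasing subsequence).
Patience tails:
31 → extends → [31]
1 → replaces 31 → [1]
6 → extends → [1, 6]
44 → extends → [1, 6, 44]
2 → replaces 6 → [1, 2, 44]
19 → replaces 44 → [1, 2, 19]
5 → replaces 19 → [1, 2, 5]
31 → extends → [1, 2, 5, 31]
40 → extends → [1, 2, 5, 31, 40]
2 → already a tail → [1, 2, 5, 31, 40]
33 → replaces 40 → [1, 2, 5, 31, 33]
46 → extends → [1, 2, 5, 31, 33, 46]
43 → replaces 46 → [1, 2, 5, 31, 33, 43]
4 → replaces 5 → [1, 2, 4, 31, 33, 43]
23 → replaces 31 → [1, 2, 4, 23, 33, 43]
25 → replaces 33 → [1, 2, 4, 23, 25, 43]
Longest strictly increasing subsequence has length 6, so deletions = 16 − 6 = 10.

10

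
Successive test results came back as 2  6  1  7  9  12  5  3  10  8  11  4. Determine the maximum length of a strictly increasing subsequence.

Let dp[i] be the length of the longest such subsequence ending at index i:
i:      1  2  3  4  5  6  7  8  9 10 11 12
a[i]:   2  6  1  7  9 12  5  3 10  8 11  4
dp:     1  2  1  3  4  5  2  2  5  4  6  3
Maximum dp value is 6.

6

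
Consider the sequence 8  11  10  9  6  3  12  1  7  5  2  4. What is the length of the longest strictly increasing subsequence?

3

Let dp[i] be the length of the longest such subsequence ending at index i:
i:      1  2  3  4  5  6  7  8  9 10 11 12
a[i]:   8 11 10  9  6  3 12  1  7  5  2  4
dp:     1  2  2  2  1  1  3  1  2  2  2  3
Maximum dp value is 3.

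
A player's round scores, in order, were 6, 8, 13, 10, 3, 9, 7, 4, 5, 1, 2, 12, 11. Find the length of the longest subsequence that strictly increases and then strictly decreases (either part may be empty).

8

inc[i] = longest strictly increasing subsequence ending at i; dec[i] = longest strictly decreasing subsequence starting at i:
i:      1  2  3  4  5  6  7  8  9 10 11 12 13
a[i]:   6  8 13 10  3  9  7  4  5  1  2 12 11
inc:    1  2  3  3  1  3  2  2  3  1  2  4  4
dec:    3  4  6  5  2  4  3  2  2  1  1  2  1
Best peak at i=3 (value 13): inc=3, dec=6, length 3+6−1 = 8.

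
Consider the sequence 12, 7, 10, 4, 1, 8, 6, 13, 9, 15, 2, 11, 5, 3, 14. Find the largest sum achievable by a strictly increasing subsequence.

Let S[i] be the best sum of a strictly increasing subsequence ending at i:
i:      1  2  3  4  5  6  7  8  9 10 11 12 13 14 15
a[i]:  12  7 10  4  1  8  6 13  9 15  2 11  5  3 14
S:     12  7 17  4  1 15 10 30 24 45  3 35  9  6 49
Maximum is 49 (e.g. 7 + 8 + 9 + 11 + 14).

49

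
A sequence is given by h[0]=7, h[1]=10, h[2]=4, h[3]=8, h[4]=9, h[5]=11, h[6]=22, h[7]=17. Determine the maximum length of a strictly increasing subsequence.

5

Let dp[i] be the length of the longest such subsequence ending at index i:
i:      0  1  2  3  4  5  6  7
h[i]:   7 10  4  8  9 11 22 17
dp:     1  2  1  2  3  4  5  5
Maximum dp value is 5.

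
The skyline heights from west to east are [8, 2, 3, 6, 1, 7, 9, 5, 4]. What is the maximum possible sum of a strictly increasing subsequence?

27

Let S[i] be the best sum of a strictly increasing subsequence ending at i:
i:      1  2  3  4  5  6  7  8  9
a[i]:   8  2  3  6  1  7  9  5  4
S:      8  2  5 11  1 18 27 10  9
Maximum is 27 (e.g. 2 + 3 + 6 + 7 + 9).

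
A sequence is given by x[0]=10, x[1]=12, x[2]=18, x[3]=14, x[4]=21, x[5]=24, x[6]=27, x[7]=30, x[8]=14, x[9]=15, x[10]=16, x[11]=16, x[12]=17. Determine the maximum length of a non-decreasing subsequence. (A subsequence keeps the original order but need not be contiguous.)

Track the smallest tail for each achievable length (allowing ties):
10 → extends → [10]
12 → extends → [10, 12]
18 → extends → [10, 12, 18]
14 → replaces 18 → [10, 12, 14]
21 → extends → [10, 12, 14, 21]
24 → extends → [10, 12, 14, 21, 24]
27 → extends → [10, 12, 14, 21, 24, 27]
30 → extends → [10, 12, 14, 21, 24, 27, 30]
14 → replaces 21 → [10, 12, 14, 14, 24, 27, 30]
15 → replaces 24 → [10, 12, 14, 14, 15, 27, 30]
16 → replaces 27 → [10, 12, 14, 14, 15, 16, 30]
16 → replaces 30 → [10, 12, 14, 14, 15, 16, 16]
17 → extends → [10, 12, 14, 14, 15, 16, 16, 17]
Eight tails, so the longest non-decreasing subsequence has length 8 (e.g. 10, 12, 14, 14, 15, 16, 16, 17).

8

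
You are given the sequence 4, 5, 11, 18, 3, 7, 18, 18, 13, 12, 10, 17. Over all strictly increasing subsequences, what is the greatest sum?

50

Let S[i] be the best sum of a strictly increasing subsequence ending at i:
i:      1  2  3  4  5  6  7  8  9 10 11 12
a[i]:   4  5 11 18  3  7 18 18 13 12 10 17
S:      4  9 20 38  3 16 38 38 33 32 26 50
Maximum is 50 (e.g. 4 + 5 + 11 + 13 + 17).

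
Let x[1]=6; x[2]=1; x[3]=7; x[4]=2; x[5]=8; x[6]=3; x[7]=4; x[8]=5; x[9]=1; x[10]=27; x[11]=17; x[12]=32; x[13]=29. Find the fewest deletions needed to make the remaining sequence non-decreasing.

Fewest deletions = n − (longest non-decreasing subsequence).
i:      1  2  3  4  5  6  7  8  9 10 11 12 13
x[i]:   6  1  7  2  8  3  4  5  1 27 17 32 29
dp:     1  1  2  2  3  3  4  5  2  6  6  7  7
max dp = 7, so deletions = 13 − 7 = 6.

6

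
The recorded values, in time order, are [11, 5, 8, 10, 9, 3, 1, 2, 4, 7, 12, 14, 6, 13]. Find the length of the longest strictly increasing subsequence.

6

Track the smallest tail for each achievable length (strict):
11 → extends → [11]
5 → replaces 11 → [5]
8 → extends → [5, 8]
10 → extends → [5, 8, 10]
9 → replaces 10 → [5, 8, 9]
3 → replaces 5 → [3, 8, 9]
1 → replaces 3 → [1, 8, 9]
2 → replaces 8 → [1, 2, 9]
4 → replaces 9 → [1, 2, 4]
7 → extends → [1, 2, 4, 7]
12 → extends → [1, 2, 4, 7, 12]
14 → extends → [1, 2, 4, 7, 12, 14]
6 → replaces 7 → [1, 2, 4, 6, 12, 14]
13 → replaces 14 → [1, 2, 4, 6, 12, 13]
Six tails, so the longest strictly increasing subsequence has length 6 (e.g. 1, 2, 4, 7, 12, 14).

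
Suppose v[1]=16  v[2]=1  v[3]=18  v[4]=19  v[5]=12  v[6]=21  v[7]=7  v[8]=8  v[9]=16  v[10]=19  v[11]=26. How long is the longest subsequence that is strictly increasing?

Track the smallest tail for each achievable length (strict):
16 → extends → [16]
1 → replaces 16 → [1]
18 → extends → [1, 18]
19 → extends → [1, 18, 19]
12 → replaces 18 → [1, 12, 19]
21 → extends → [1, 12, 19, 21]
7 → replaces 12 → [1, 7, 19, 21]
8 → replaces 19 → [1, 7, 8, 21]
16 → replaces 21 → [1, 7, 8, 16]
19 → extends → [1, 7, 8, 16, 19]
26 → extends → [1, 7, 8, 16, 19, 26]
Six tails, so the longest strictly increasing subsequence has length 6 (e.g. 1, 7, 8, 16, 19, 26).

6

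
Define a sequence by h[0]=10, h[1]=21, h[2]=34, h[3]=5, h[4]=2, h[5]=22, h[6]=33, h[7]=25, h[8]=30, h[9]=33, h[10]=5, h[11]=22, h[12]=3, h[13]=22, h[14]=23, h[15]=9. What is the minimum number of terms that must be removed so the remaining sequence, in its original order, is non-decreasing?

Fewest deletions = n − (longest non-decreasing subsequence).
Patience tails:
10 → extends → [10]
21 → extends → [10, 21]
34 → extends → [10, 21, 34]
5 → replaces 10 → [5, 21, 34]
2 → replaces 5 → [2, 21, 34]
22 → replaces 34 → [2, 21, 22]
33 → extends → [2, 21, 22, 33]
25 → replaces 33 → [2, 21, 22, 25]
30 → extends → [2, 21, 22, 25, 30]
33 → extends → [2, 21, 22, 25, 30, 33]
5 → replaces 21 → [2, 5, 22, 25, 30, 33]
22 → replaces 25 → [2, 5, 22, 22, 30, 33]
3 → replaces 5 → [2, 3, 22, 22, 30, 33]
22 → replaces 30 → [2, 3, 22, 22, 22, 33]
23 → replaces 33 → [2, 3, 22, 22, 22, 23]
9 → replaces 22 → [2, 3, 9, 22, 22, 23]
Longest non-decreasing subsequence has length 6, so deletions = 16 − 6 = 10.

10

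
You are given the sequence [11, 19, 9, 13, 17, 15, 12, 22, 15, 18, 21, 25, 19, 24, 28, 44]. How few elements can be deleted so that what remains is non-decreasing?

Fewest deletions = n − (longest non-decreasing subsequence).
Patience tails:
11 → extends → [11]
19 → extends → [11, 19]
9 → replaces 11 → [9, 19]
13 → replaces 19 → [9, 13]
17 → extends → [9, 13, 17]
15 → replaces 17 → [9, 13, 15]
12 → replaces 13 → [9, 12, 15]
22 → extends → [9, 12, 15, 22]
15 → replaces 22 → [9, 12, 15, 15]
18 → extends → [9, 12, 15, 15, 18]
21 → extends → [9, 12, 15, 15, 18, 21]
25 → extends → [9, 12, 15, 15, 18, 21, 25]
19 → replaces 21 → [9, 12, 15, 15, 18, 19, 25]
24 → replaces 25 → [9, 12, 15, 15, 18, 19, 24]
28 → extends → [9, 12, 15, 15, 18, 19, 24, 28]
44 → extends → [9, 12, 15, 15, 18, 19, 24, 28, 44]
Longest non-decreasing subsequence has length 9, so deletions = 16 − 9 = 7.

7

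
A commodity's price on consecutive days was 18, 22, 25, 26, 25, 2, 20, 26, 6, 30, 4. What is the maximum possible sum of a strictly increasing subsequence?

Let S[i] be the best sum of a strictly increasing subsequence ending at i:
i:       1   2   3   4   5   6   7   8   9  10  11
a[i]:   18  22  25  26  25   2  20  26   6  30   4
S:      18  40  65  91  65   2  38  91   8 121   6
Maximum is 121 (e.g. 18 + 22 + 25 + 26 + 30).

121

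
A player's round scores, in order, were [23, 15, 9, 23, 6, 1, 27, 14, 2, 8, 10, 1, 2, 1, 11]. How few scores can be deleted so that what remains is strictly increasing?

Fewest deletions = n − (longest strictly increasing subsequence).
Patience tails:
23 → extends → [23]
15 → replaces 23 → [15]
9 → replaces 15 → [9]
23 → extends → [9, 23]
6 → replaces 9 → [6, 23]
1 → replaces 6 → [1, 23]
27 → extends → [1, 23, 27]
14 → replaces 23 → [1, 14, 27]
2 → replaces 14 → [1, 2, 27]
8 → replaces 27 → [1, 2, 8]
10 → extends → [1, 2, 8, 10]
1 → already a tail → [1, 2, 8, 10]
2 → already a tail → [1, 2, 8, 10]
1 → already a tail → [1, 2, 8, 10]
11 → extends → [1, 2, 8, 10, 11]
Longest strictly increasing subsequence has length 5, so deletions = 15 − 5 = 10.

10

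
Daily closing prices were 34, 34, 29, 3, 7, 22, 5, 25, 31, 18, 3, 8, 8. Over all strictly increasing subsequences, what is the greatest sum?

Let S[i] be the best sum of a strictly increasing subsequence ending at i:
i:      1  2  3  4  5  6  7  8  9 10 11 12 13
a[i]:  34 34 29  3  7 22  5 25 31 18  3  8  8
S:     34 34 29  3 10 32  8 57 88 28  3 18 18
Maximum is 88 (e.g. 3 + 7 + 22 + 25 + 31).

88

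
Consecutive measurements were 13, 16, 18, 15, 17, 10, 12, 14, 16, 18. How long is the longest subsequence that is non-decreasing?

5

Let dp[i] be the length of the longest such subsequence ending at index i:
i:      1  2  3  4  5  6  7  8  9 10
a[i]:  13 16 18 15 17 10 12 14 16 18
dp:     1  2  3  2  3  1  2  3  4  5
Maximum dp value is 5.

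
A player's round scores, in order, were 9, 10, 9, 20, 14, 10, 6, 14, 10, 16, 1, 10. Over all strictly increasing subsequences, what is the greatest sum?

49

Let S[i] be the best sum of a strictly increasing subsequence ending at i:
i:      1  2  3  4  5  6  7  8  9 10 11 12
a[i]:   9 10  9 20 14 10  6 14 10 16  1 10
S:      9 19  9 39 33 19  6 33 19 49  1 19
Maximum is 49 (e.g. 9 + 10 + 14 + 16).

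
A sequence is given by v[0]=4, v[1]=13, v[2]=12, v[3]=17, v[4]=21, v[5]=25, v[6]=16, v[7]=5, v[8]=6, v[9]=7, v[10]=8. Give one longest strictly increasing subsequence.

4, 13, 17, 21, 25

Patience tails give the LIS length; then backtrack through the dp parents:
4 → extends → [4]
13 → extends → [4, 13]
12 → replaces 13 → [4, 12]
17 → extends → [4, 12, 17]
21 → extends → [4, 12, 17, 21]
25 → extends → [4, 12, 17, 21, 25]
16 → replaces 17 → [4, 12, 16, 21, 25]
5 → replaces 12 → [4, 5, 16, 21, 25]
6 → replaces 16 → [4, 5, 6, 21, 25]
7 → replaces 21 → [4, 5, 6, 7, 25]
8 → replaces 25 → [4, 5, 6, 7, 8]
Length 5; one witness is 4, 13, 17, 21, 25.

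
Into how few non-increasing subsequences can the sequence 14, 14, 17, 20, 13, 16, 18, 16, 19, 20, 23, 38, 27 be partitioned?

7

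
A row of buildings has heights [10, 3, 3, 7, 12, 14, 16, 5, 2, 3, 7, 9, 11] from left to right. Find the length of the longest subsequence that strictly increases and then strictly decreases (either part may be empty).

7

inc[i] = longest strictly increasing subsequence ending at i; dec[i] = longest strictly decreasing subsequence starting at i:
i:      1  2  3  4  5  6  7  8  9 10 11 12 13
a[i]:  10  3  3  7 12 14 16  5  2  3  7  9 11
inc:    1  1  1  2  3  4  5  2  1  2  3  4  5
dec:    4  2  2  3  3  3  3  2  1  1  1  1  1
Best peak at i=7 (value 16): inc=5, dec=3, length 5+3−1 = 7.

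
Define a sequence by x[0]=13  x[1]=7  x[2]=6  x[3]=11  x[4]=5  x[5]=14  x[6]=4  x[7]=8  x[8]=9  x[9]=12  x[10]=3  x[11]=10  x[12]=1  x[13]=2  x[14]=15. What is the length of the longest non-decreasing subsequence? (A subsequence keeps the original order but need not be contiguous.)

Track the smallest tail for each achievable length (allowing ties):
13 → extends → [13]
7 → replaces 13 → [7]
6 → replaces 7 → [6]
11 → extends → [6, 11]
5 → replaces 6 → [5, 11]
14 → extends → [5, 11, 14]
4 → replaces 5 → [4, 11, 14]
8 → replaces 11 → [4, 8, 14]
9 → replaces 14 → [4, 8, 9]
12 → extends → [4, 8, 9, 12]
3 → replaces 4 → [3, 8, 9, 12]
10 → replaces 12 → [3, 8, 9, 10]
1 → replaces 3 → [1, 8, 9, 10]
2 → replaces 8 → [1, 2, 9, 10]
15 → extends → [1, 2, 9, 10, 15]
Five tails, so the longest non-decreasing subsequence has length 5 (e.g. 7, 8, 9, 12, 15).

5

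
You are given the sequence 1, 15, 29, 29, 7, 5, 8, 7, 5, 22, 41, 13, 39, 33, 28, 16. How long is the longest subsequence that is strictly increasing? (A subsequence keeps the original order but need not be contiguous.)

Track the smallest tail for each achievable length (strict):
1 → extends → [1]
15 → extends → [1, 15]
29 → extends → [1, 15, 29]
29 → already a tail → [1, 15, 29]
7 → replaces 15 → [1, 7, 29]
5 → replaces 7 → [1, 5, 29]
8 → replaces 29 → [1, 5, 8]
7 → replaces 8 → [1, 5, 7]
5 → already a tail → [1, 5, 7]
22 → extends → [1, 5, 7, 22]
41 → extends → [1, 5, 7, 22, 41]
13 → replaces 22 → [1, 5, 7, 13, 41]
39 → replaces 41 → [1, 5, 7, 13, 39]
33 → replaces 39 → [1, 5, 7, 13, 33]
28 → replaces 33 → [1, 5, 7, 13, 28]
16 → replaces 28 → [1, 5, 7, 13, 16]
Five tails, so the longest strictly increasing subsequence has length 5 (e.g. 1, 7, 8, 22, 41).

5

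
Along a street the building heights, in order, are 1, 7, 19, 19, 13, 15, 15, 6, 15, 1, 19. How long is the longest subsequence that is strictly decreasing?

Negate each value so 'decreasing' becomes 'increasing', then run patience tails on the negated sequence:
-1 → extends → [-1]
-7 → replaces -1 → [-7]
-19 → replaces -7 → [-19]
-19 → already a tail → [-19]
-13 → extends → [-19, -13]
-15 → replaces -13 → [-19, -15]
-15 → already a tail → [-19, -15]
-6 → extends → [-19, -15, -6]
-15 → already a tail → [-19, -15, -6]
-1 → extends → [-19, -15, -6, -1]
-19 → already a tail → [-19, -15, -6, -1]
Four tails, so the longest strictly decreasing subsequence of the original has length 4.

4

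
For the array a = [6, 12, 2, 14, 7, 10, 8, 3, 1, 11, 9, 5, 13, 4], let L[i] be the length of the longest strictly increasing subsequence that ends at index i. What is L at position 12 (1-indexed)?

3

dp[i] = 1 + max{dp[j] : j<i, a[j]<a[i]} (or 1 if no such j):
i:      1  2  3  4  5  6  7  8  9 10 11 12 13 14
a[i]:   6 12  2 14  7 10  8  3  1 11  9  5 13  4
dp:     1  2  1  3  2  3  3  2  1  4  4  3  5  3
At index 12 the value is 3.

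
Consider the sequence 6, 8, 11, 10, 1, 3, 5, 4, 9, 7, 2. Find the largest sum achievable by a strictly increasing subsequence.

Let S[i] be the best sum of a strictly increasing subsequence ending at i:
i:      1  2  3  4  5  6  7  8  9 10 11
a[i]:   6  8 11 10  1  3  5  4  9  7  2
S:      6 14 25 24  1  4  9  8 23 16  3
Maximum is 25 (e.g. 6 + 8 + 11).

25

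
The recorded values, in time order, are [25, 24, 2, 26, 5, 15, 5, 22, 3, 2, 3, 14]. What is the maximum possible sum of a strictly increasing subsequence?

Let S[i] be the best sum of a strictly increasing subsequence ending at i:
i:      1  2  3  4  5  6  7  8  9 10 11 12
a[i]:  25 24  2 26  5 15  5 22  3  2  3 14
S:     25 24  2 51  7 22  7 44  5  2  5 21
Maximum is 51 (e.g. 25 + 26).

51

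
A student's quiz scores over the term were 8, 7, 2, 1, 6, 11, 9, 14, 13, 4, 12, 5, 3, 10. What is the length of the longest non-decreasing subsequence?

4

Track the smallest tail for each achievable length (allowing ties):
8 → extends → [8]
7 → replaces 8 → [7]
2 → replaces 7 → [2]
1 → replaces 2 → [1]
6 → extends → [1, 6]
11 → extends → [1, 6, 11]
9 → replaces 11 → [1, 6, 9]
14 → extends → [1, 6, 9, 14]
13 → replaces 14 → [1, 6, 9, 13]
4 → replaces 6 → [1, 4, 9, 13]
12 → replaces 13 → [1, 4, 9, 12]
5 → replaces 9 → [1, 4, 5, 12]
3 → replaces 4 → [1, 3, 5, 12]
10 → replaces 12 → [1, 3, 5, 10]
Four tails, so the longest non-decreasing subsequence has length 4 (e.g. 2, 6, 11, 14).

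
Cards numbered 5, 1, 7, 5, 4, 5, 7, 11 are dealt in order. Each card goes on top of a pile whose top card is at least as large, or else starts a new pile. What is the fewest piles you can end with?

5

Place each on the leftmost legal pile:
5 → new pile 1 (tops now [5])
1 → pile 1 (tops now [1])
7 → new pile 2 (tops now [1, 7])
5 → pile 2 (tops now [1, 5])
4 → pile 2 (tops now [1, 4])
5 → new pile 3 (tops now [1, 4, 5])
7 → new pile 4 (tops now [1, 4, 5, 7])
11 → new pile 5 (tops now [1, 4, 5, 7, 11])
Five piles.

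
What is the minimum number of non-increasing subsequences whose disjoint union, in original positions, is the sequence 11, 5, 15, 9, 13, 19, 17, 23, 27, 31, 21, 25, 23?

The minimum number of non-increasing subsequences covering a sequence equals the length of its longest strictly increasing subsequence.
LIS length is 7 (e.g. 5, 9, 13, 19, 23, 27, 31), so 7 piles are needed.

7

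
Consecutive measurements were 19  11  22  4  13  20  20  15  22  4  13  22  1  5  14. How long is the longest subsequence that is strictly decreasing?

5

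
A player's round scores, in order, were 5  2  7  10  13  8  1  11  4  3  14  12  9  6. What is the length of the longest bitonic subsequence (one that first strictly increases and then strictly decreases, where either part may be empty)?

8

inc[i] = longest strictly increasing subsequence ending at i; dec[i] = longest strictly decreasing subsequence starting at i:
i:      1  2  3  4  5  6  7  8  9 10 11 12 13 14
a[i]:   5  2  7 10 13  8  1 11  4  3 14 12  9  6
inc:    1  1  2  3  4  3  1  4  2  2  5  5  4  3
dec:    3  2  3  4  4  3  1  3  2  1  4  3  2  1
Best peak at i=11 (value 14): inc=5, dec=4, length 5+4−1 = 8.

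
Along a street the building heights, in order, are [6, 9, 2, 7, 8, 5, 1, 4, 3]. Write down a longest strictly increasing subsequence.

Patience tails give the LIS length; then backtrack through the dp parents:
6 → extends → [6]
9 → extends → [6, 9]
2 → replaces 6 → [2, 9]
7 → replaces 9 → [2, 7]
8 → extends → [2, 7, 8]
5 → replaces 7 → [2, 5, 8]
1 → replaces 2 → [1, 5, 8]
4 → replaces 5 → [1, 4, 8]
3 → replaces 4 → [1, 3, 8]
Length 3; one witness is 6, 7, 8.

6, 7, 8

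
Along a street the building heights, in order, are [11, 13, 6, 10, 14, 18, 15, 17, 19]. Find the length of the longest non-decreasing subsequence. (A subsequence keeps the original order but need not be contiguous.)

6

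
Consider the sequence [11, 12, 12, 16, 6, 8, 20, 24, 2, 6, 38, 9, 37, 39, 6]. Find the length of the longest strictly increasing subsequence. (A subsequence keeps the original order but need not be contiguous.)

7

Let dp[i] be the length of the longest such subsequence ending at index i:
i:      1  2  3  4  5  6  7  8  9 10 11 12 13 14 15
a[i]:  11 12 12 16  6  8 20 24  2  6 38  9 37 39  6
dp:     1  2  2  3  1  2  4  5  1  2  6  3  6  7  2
Maximum dp value is 7.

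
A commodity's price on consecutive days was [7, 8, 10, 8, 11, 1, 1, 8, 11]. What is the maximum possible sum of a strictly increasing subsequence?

Let S[i] be the best sum of a strictly increasing subsequence ending at i:
i:      1  2  3  4  5  6  7  8  9
a[i]:   7  8 10  8 11  1  1  8 11
S:      7 15 25 15 36  1  1 15 36
Maximum is 36 (e.g. 7 + 8 + 10 + 11).

36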